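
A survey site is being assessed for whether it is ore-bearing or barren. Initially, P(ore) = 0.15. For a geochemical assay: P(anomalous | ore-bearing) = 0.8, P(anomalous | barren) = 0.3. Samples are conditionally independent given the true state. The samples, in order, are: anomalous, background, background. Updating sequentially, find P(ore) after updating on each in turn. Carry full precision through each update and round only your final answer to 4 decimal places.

0.0370

Apply Bayes' rule sequentially, carrying P(ore) forward.
After 'anomalous': P(ore) = 0.8·0.1500 / (0.8·0.1500 + 0.3·0.8500) ≈ 0.3200
After 'background': P(ore) = 0.2·0.3200 / (0.2·0.3200 + 0.7·0.6800) ≈ 0.1185
After 'background': P(ore) = 0.2·0.1185 / (0.2·0.1185 + 0.7·0.8815) ≈ 0.0370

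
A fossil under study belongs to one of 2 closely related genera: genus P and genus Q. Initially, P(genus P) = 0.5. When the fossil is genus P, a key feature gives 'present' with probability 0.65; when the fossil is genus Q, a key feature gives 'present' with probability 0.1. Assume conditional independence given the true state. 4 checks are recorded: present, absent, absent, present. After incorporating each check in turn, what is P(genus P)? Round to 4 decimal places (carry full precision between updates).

After 'present': P(genus P) = 0.65·0.5000 / (0.65·0.5000 + 0.1·0.5000) ≈ 0.8667
After 'absent': P(genus P) = 0.35·0.8667 / (0.35·0.8667 + 0.9·0.1333) ≈ 0.7165
After 'absent': P(genus P) = 0.35·0.7165 / (0.35·0.7165 + 0.9·0.2835) ≈ 0.4957
After 'present': P(genus P) = 0.65·0.4957 / (0.65·0.4957 + 0.1·0.5043) ≈ 0.8647

0.8647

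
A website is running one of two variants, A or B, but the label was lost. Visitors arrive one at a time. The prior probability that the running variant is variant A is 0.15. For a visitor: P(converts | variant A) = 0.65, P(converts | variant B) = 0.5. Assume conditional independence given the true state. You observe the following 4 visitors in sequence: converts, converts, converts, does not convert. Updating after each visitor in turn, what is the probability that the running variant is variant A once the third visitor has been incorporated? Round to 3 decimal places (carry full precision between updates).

0.279

After 'converts': P(A) = 0.65·0.1500 / (0.65·0.1500 + 0.5·0.8500) ≈ 0.1866
After 'converts': P(A) = 0.65·0.1866 / (0.65·0.1866 + 0.5·0.8134) ≈ 0.2297
After 'converts': P(A) = 0.65·0.2297 / (0.65·0.2297 + 0.5·0.7703) ≈ 0.2794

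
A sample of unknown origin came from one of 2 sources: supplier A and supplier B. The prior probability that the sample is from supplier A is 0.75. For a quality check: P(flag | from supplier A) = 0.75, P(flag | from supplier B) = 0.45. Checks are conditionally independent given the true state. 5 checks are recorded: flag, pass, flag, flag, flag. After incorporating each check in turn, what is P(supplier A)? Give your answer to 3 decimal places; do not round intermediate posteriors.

After 'flag': P(supplier A) = 0.75·0.7500 / (0.75·0.7500 + 0.45·0.2500) ≈ 0.8333
After 'pass': P(supplier A) = 0.25·0.8333 / (0.25·0.8333 + 0.55·0.1667) ≈ 0.6944
After 'flag': P(supplier A) = 0.75·0.6944 / (0.75·0.6944 + 0.45·0.3056) ≈ 0.7911
After 'flag': P(supplier A) = 0.75·0.7911 / (0.75·0.7911 + 0.45·0.2089) ≈ 0.8633
After 'flag': P(supplier A) = 0.75·0.8633 / (0.75·0.8633 + 0.45·0.1367) ≈ 0.9132

0.913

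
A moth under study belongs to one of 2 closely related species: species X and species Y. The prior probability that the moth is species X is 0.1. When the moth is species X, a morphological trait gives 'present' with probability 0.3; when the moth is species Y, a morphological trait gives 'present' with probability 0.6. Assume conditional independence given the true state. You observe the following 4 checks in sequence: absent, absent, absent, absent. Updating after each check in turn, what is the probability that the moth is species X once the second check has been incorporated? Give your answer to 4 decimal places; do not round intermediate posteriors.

0.2539

Apply Bayes' rule sequentially, carrying P(species X) forward.
After 'absent': P(species X) = 0.7·0.1000 / (0.7·0.1000 + 0.4·0.9000) ≈ 0.1628
After 'absent': P(species X) = 0.7·0.1628 / (0.7·0.1628 + 0.4·0.8372) ≈ 0.2539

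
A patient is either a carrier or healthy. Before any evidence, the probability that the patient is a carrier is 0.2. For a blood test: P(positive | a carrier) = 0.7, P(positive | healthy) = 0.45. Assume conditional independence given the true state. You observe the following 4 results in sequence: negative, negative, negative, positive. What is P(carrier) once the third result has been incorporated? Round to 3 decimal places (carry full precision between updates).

0.039

After 'negative': P(carrier) = 0.3·0.2000 / (0.3·0.2000 + 0.55·0.8000) ≈ 0.1200
After 'negative': P(carrier) = 0.3·0.1200 / (0.3·0.1200 + 0.55·0.8800) ≈ 0.0692
After 'negative': P(carrier) = 0.3·0.0692 / (0.3·0.0692 + 0.55·0.9308) ≈ 0.0390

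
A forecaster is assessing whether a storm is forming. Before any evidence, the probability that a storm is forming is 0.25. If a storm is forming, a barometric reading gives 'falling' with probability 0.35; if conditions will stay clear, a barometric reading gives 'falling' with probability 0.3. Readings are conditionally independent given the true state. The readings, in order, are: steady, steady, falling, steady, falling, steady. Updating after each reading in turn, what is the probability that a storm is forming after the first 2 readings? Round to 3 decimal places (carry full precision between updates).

0.223

After 'steady': P(storm) = 0.65·0.2500 / (0.65·0.2500 + 0.7·0.7500) ≈ 0.2364
After 'steady': P(storm) = 0.65·0.2364 / (0.65·0.2364 + 0.7·0.7636) ≈ 0.2232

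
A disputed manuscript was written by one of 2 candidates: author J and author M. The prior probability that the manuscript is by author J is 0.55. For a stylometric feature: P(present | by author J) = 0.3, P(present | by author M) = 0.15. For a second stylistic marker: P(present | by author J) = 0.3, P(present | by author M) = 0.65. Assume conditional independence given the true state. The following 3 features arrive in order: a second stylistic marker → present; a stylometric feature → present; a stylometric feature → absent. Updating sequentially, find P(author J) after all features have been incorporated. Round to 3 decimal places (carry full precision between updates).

0.482

Each posterior becomes the prior for the next update.
After a second stylistic marker='present': P(author J) = 0.3·0.5500 / (0.3·0.5500 + 0.65·0.4500) ≈ 0.3607
After a stylometric feature='present': P(author J) = 0.3·0.3607 / (0.3·0.3607 + 0.15·0.6393) ≈ 0.5301
After a stylometric feature='absent': P(author J) = 0.7·0.5301 / (0.7·0.5301 + 0.85·0.4699) ≈ 0.4816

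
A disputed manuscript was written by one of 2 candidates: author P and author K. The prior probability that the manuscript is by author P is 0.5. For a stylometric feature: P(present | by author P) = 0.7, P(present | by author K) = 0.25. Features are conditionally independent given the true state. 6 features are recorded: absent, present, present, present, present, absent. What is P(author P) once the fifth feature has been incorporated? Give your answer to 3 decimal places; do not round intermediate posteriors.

After 'absent': P(author P) = 0.3·0.5000 / (0.3·0.5000 + 0.75·0.5000) ≈ 0.2857
After 'present': P(author P) = 0.7·0.2857 / (0.7·0.2857 + 0.25·0.7143) ≈ 0.5283
After 'present': P(author P) = 0.7·0.5283 / (0.7·0.5283 + 0.25·0.4717) ≈ 0.7582
After 'present': P(author P) = 0.7·0.7582 / (0.7·0.7582 + 0.25·0.2418) ≈ 0.8978
After 'present': P(author P) = 0.7·0.8978 / (0.7·0.8978 + 0.25·0.1022) ≈ 0.9609

0.961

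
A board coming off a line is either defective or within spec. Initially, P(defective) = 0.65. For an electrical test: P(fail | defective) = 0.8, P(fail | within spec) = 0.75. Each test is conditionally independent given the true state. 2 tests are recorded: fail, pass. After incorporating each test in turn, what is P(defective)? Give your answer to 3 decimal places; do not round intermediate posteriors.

0.613

Each posterior becomes the prior for the next update.
After 'fail': P(defective) = 0.8·0.6500 / (0.8·0.6500 + 0.75·0.3500) ≈ 0.6645
After 'pass': P(defective) = 0.2·0.6645 / (0.2·0.6645 + 0.25·0.3355) ≈ 0.6131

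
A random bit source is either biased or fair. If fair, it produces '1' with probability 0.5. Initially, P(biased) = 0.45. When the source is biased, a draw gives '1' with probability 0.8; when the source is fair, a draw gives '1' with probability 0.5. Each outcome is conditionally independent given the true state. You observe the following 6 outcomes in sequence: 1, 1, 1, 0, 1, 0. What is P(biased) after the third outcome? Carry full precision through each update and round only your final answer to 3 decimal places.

0.770

Apply Bayes' rule sequentially, carrying P(biased) forward.
After '1': P(biased) = 0.8·0.4500 / (0.8·0.4500 + 0.5·0.5500) ≈ 0.5669
After '1': P(biased) = 0.8·0.5669 / (0.8·0.5669 + 0.5·0.4331) ≈ 0.6769
After '1': P(biased) = 0.8·0.6769 / (0.8·0.6769 + 0.5·0.3231) ≈ 0.7702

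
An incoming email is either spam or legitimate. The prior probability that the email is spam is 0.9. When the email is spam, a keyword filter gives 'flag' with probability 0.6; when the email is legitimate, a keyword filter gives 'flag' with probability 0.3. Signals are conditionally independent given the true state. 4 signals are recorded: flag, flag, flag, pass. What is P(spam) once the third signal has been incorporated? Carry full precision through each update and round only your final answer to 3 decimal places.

Apply Bayes' rule sequentially, carrying P(spam) forward.
After 'flag': P(spam) = 0.6·0.9000 / (0.6·0.9000 + 0.3·0.1000) ≈ 0.9474
After 'flag': P(spam) = 0.6·0.9474 / (0.6·0.9474 + 0.3·0.0526) ≈ 0.9730
After 'flag': P(spam) = 0.6·0.9730 / (0.6·0.9730 + 0.3·0.0270) ≈ 0.9863

0.986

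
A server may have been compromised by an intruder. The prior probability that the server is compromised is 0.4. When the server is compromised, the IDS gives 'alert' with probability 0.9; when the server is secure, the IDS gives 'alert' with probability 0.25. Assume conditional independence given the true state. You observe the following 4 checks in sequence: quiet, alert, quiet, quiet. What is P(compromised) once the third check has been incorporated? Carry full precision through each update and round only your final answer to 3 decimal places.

0.041

Each posterior becomes the prior for the next update.
After 'quiet': P(compromised) = 0.1·0.4000 / (0.1·0.4000 + 0.75·0.6000) ≈ 0.0816
After 'alert': P(compromised) = 0.9·0.0816 / (0.9·0.0816 + 0.25·0.9184) ≈ 0.2424
After 'quiet': P(compromised) = 0.1·0.2424 / (0.1·0.2424 + 0.75·0.7576) ≈ 0.0409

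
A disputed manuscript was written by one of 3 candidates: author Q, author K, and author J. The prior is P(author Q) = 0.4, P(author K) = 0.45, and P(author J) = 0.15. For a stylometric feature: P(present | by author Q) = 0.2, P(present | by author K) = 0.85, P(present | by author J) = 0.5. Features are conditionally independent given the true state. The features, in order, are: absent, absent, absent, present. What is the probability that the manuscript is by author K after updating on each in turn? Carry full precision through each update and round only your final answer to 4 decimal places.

0.0250

Each posterior becomes the prior for the next update.
After 'absent': normaliser = 0.8·0.4000 + 0.15·0.4500 + 0.5·0.1500; P(author Q) ≈ 0.6919, P(author K) ≈ 0.1459, P(author J) ≈ 0.1622
After 'absent': normaliser = 0.8·0.6919 + 0.15·0.1459 + 0.5·0.1622; P(author Q) ≈ 0.8431, P(author K) ≈ 0.0333, P(author J) ≈ 0.1235
After 'absent': normaliser = 0.8·0.8431 + 0.15·0.0333 + 0.5·0.1235; P(author Q) ≈ 0.9099, P(author K) ≈ 0.0067, P(author J) ≈ 0.0833
After 'present': normaliser = 0.2·0.9099 + 0.85·0.0067 + 0.5·0.0833; P(author Q) ≈ 0.7934, P(author K) ≈ 0.0250, P(author J) ≈ 0.1816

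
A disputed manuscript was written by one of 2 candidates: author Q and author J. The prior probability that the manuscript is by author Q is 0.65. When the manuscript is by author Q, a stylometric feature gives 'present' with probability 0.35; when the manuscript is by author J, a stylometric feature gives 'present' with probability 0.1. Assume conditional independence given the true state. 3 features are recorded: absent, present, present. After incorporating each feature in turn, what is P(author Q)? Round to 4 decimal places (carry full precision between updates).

0.9426

Apply Bayes' rule sequentially, carrying P(author Q) forward.
After 'absent': P(author Q) = 0.65·0.6500 / (0.65·0.6500 + 0.9·0.3500) ≈ 0.5729
After 'present': P(author Q) = 0.35·0.5729 / (0.35·0.5729 + 0.1·0.4271) ≈ 0.8244
After 'present': P(author Q) = 0.35·0.8244 / (0.35·0.8244 + 0.1·0.1756) ≈ 0.9426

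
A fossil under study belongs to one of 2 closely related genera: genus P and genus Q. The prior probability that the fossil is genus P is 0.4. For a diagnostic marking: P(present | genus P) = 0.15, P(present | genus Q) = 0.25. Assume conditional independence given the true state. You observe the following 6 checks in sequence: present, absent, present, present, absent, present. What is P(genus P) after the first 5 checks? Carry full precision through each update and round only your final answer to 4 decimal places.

After 'present': P(genus P) = 0.15·0.4000 / (0.15·0.4000 + 0.25·0.6000) ≈ 0.2857
After 'absent': P(genus P) = 0.85·0.2857 / (0.85·0.2857 + 0.75·0.7143) ≈ 0.3119
After 'present': P(genus P) = 0.15·0.3119 / (0.15·0.3119 + 0.25·0.6881) ≈ 0.2138
After 'present': P(genus P) = 0.15·0.2138 / (0.15·0.2138 + 0.25·0.7862) ≈ 0.1403
After 'absent': P(genus P) = 0.85·0.1403 / (0.85·0.1403 + 0.75·0.8597) ≈ 0.1561

0.1561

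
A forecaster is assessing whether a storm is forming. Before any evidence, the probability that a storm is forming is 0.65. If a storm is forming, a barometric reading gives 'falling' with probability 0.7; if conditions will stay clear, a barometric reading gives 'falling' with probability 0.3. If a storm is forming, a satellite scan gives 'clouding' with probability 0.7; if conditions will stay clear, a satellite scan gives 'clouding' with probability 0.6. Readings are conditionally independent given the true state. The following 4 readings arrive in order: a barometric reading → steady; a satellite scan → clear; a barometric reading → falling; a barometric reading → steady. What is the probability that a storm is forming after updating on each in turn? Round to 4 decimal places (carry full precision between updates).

0.3738

After a barometric reading='steady': P(storm) = 0.3·0.6500 / (0.3·0.6500 + 0.7·0.3500) ≈ 0.4432
After a satellite scan='clear': P(storm) = 0.3·0.4432 / (0.3·0.4432 + 0.4·0.5568) ≈ 0.3738
After a barometric reading='falling': P(storm) = 0.7·0.3738 / (0.7·0.3738 + 0.3·0.6262) ≈ 0.5821
After a barometric reading='steady': P(storm) = 0.3·0.5821 / (0.3·0.5821 + 0.7·0.4179) ≈ 0.3738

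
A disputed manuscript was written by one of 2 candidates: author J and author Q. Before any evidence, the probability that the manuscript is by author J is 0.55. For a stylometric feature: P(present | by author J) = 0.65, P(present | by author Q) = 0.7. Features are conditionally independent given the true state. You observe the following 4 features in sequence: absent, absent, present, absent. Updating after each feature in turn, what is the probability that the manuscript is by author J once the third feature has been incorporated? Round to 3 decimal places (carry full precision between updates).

Apply Bayes' rule sequentially, carrying P(author J) forward.
After 'absent': P(author J) = 0.35·0.5500 / (0.35·0.5500 + 0.3·0.4500) ≈ 0.5878
After 'absent': P(author J) = 0.35·0.5878 / (0.35·0.5878 + 0.3·0.4122) ≈ 0.6246
After 'present': P(author J) = 0.65·0.6246 / (0.65·0.6246 + 0.7·0.3754) ≈ 0.6070

0.607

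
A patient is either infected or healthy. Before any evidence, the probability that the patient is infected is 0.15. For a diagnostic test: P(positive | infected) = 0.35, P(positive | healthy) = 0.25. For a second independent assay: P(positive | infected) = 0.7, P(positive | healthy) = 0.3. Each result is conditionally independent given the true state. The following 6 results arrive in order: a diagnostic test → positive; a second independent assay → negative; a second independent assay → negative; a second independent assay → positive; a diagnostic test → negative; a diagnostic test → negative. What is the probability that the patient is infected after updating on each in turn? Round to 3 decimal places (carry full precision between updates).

0.074

Apply Bayes' rule sequentially, carrying P(infected) forward.
After a diagnostic test='positive': P(infected) = 0.35·0.1500 / (0.35·0.1500 + 0.25·0.8500) ≈ 0.1981
After a second independent assay='negative': P(infected) = 0.3·0.1981 / (0.3·0.1981 + 0.7·0.8019) ≈ 0.0957
After a second independent assay='negative': P(infected) = 0.3·0.0957 / (0.3·0.0957 + 0.7·0.9043) ≈ 0.0434
After a second independent assay='positive': P(infected) = 0.7·0.0434 / (0.7·0.0434 + 0.3·0.9566) ≈ 0.0957
After a diagnostic test='negative': P(infected) = 0.65·0.0957 / (0.65·0.0957 + 0.75·0.9043) ≈ 0.0841
After a diagnostic test='negative': P(infected) = 0.65·0.0841 / (0.65·0.0841 + 0.75·0.9159) ≈ 0.0737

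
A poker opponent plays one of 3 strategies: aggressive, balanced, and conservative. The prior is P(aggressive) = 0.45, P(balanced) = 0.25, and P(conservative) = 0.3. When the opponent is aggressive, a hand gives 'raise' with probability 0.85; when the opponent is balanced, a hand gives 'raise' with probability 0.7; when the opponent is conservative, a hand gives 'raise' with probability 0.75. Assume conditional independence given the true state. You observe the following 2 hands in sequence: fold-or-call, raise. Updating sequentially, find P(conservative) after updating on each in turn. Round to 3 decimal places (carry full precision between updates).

0.339

After 'fold-or-call': normaliser = 0.15·0.4500 + 0.3·0.2500 + 0.25·0.3000; P(aggressive) ≈ 0.3103, P(balanced) ≈ 0.3448, P(conservative) ≈ 0.3448
After 'raise': normaliser = 0.85·0.3103 + 0.7·0.3448 + 0.75·0.3448; P(aggressive) ≈ 0.3454, P(balanced) ≈ 0.3160, P(conservative) ≈ 0.3386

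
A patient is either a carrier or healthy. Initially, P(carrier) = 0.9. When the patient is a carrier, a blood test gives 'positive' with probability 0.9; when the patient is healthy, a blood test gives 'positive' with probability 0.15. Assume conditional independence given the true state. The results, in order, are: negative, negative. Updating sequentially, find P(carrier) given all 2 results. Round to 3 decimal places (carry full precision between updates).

After 'negative': P(carrier) = 0.1·0.9000 / (0.1·0.9000 + 0.85·0.1000) ≈ 0.5143
After 'negative': P(carrier) = 0.1·0.5143 / (0.1·0.5143 + 0.85·0.4857) ≈ 0.1108

0.111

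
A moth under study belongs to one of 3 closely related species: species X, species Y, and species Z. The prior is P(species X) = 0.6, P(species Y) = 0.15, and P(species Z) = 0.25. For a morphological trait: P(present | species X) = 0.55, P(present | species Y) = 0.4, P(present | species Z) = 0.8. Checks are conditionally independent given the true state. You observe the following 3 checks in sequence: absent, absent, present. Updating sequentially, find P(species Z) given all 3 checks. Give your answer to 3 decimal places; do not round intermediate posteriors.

0.083

After 'absent': normaliser = 0.45·0.6000 + 0.6·0.1500 + 0.2·0.2500; P(species X) ≈ 0.6585, P(species Y) ≈ 0.2195, P(species Z) ≈ 0.1220
After 'absent': normaliser = 0.45·0.6585 + 0.6·0.2195 + 0.2·0.1220; P(species X) ≈ 0.6550, P(species Y) ≈ 0.2911, P(species Z) ≈ 0.0539
After 'present': normaliser = 0.55·0.6550 + 0.4·0.2911 + 0.8·0.0539; P(species X) ≈ 0.6930, P(species Y) ≈ 0.2240, P(species Z) ≈ 0.0830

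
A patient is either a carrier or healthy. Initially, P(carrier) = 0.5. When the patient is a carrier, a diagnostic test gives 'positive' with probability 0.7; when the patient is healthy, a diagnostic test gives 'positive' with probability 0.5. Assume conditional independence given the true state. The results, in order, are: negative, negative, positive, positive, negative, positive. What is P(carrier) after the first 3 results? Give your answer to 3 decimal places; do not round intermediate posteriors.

0.335

Apply Bayes' rule sequentially, carrying P(carrier) forward.
After 'negative': P(carrier) = 0.3·0.5000 / (0.3·0.5000 + 0.5·0.5000) ≈ 0.3750
After 'negative': P(carrier) = 0.3·0.3750 / (0.3·0.3750 + 0.5·0.6250) ≈ 0.2647
After 'positive': P(carrier) = 0.7·0.2647 / (0.7·0.2647 + 0.5·0.7353) ≈ 0.3351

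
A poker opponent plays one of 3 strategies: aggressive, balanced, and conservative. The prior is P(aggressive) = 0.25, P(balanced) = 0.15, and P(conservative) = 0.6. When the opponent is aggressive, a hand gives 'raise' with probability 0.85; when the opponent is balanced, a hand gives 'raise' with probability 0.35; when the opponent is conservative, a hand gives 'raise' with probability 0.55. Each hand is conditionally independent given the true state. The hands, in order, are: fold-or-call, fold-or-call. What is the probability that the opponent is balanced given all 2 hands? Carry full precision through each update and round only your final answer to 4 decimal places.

0.3327

After 'fold-or-call': normaliser = 0.15·0.2500 + 0.65·0.1500 + 0.45·0.6000; P(aggressive) ≈ 0.0926, P(balanced) ≈ 0.2407, P(conservative) ≈ 0.6667
After 'fold-or-call': normaliser = 0.15·0.0926 + 0.65·0.2407 + 0.45·0.6667; P(aggressive) ≈ 0.0295, P(balanced) ≈ 0.3327, P(conservative) ≈ 0.6378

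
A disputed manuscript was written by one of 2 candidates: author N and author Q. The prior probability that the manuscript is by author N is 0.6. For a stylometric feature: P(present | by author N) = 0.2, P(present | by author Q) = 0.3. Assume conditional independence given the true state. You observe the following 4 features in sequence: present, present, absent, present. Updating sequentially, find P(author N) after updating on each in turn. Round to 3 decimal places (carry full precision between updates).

After 'present': P(author N) = 0.2·0.6000 / (0.2·0.6000 + 0.3·0.4000) ≈ 0.5000
After 'present': P(author N) = 0.2·0.5000 / (0.2·0.5000 + 0.3·0.5000) ≈ 0.4000
After 'absent': P(author N) = 0.8·0.4000 / (0.8·0.4000 + 0.7·0.6000) ≈ 0.4324
After 'present': P(author N) = 0.2·0.4324 / (0.2·0.4324 + 0.3·0.5676) ≈ 0.3368

0.337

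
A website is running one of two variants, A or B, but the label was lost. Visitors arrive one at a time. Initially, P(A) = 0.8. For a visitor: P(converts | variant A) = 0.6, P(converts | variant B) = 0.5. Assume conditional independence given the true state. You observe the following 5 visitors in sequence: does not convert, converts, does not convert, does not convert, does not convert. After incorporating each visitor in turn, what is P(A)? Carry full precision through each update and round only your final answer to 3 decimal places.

0.663

After 'does not convert': P(A) = 0.4·0.8000 / (0.4·0.8000 + 0.5·0.2000) ≈ 0.7619
After 'converts': P(A) = 0.6·0.7619 / (0.6·0.7619 + 0.5·0.2381) ≈ 0.7934
After 'does not convert': P(A) = 0.4·0.7934 / (0.4·0.7934 + 0.5·0.2066) ≈ 0.7544
After 'does not convert': P(A) = 0.4·0.7544 / (0.4·0.7544 + 0.5·0.2456) ≈ 0.7108
After 'does not convert': P(A) = 0.4·0.7108 / (0.4·0.7108 + 0.5·0.2892) ≈ 0.6629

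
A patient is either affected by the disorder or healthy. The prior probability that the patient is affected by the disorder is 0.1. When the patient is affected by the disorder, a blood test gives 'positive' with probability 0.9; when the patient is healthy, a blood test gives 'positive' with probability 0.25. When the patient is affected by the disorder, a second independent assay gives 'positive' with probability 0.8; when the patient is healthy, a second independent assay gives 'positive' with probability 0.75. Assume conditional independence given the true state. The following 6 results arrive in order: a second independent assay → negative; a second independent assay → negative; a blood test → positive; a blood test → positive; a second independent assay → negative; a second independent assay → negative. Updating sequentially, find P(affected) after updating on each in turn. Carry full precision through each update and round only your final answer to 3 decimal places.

0.371

After a second independent assay='negative': P(affected) = 0.2·0.1000 / (0.2·0.1000 + 0.25·0.9000) ≈ 0.0816
After a second independent assay='negative': P(affected) = 0.2·0.0816 / (0.2·0.0816 + 0.25·0.9184) ≈ 0.0664
After a blood test='positive': P(affected) = 0.9·0.0664 / (0.9·0.0664 + 0.25·0.9336) ≈ 0.2038
After a blood test='positive': P(affected) = 0.9·0.2038 / (0.9·0.2038 + 0.25·0.7962) ≈ 0.4796
After a second independent assay='negative': P(affected) = 0.2·0.4796 / (0.2·0.4796 + 0.25·0.5204) ≈ 0.4244
After a second independent assay='negative': P(affected) = 0.2·0.4244 / (0.2·0.4244 + 0.25·0.5756) ≈ 0.3710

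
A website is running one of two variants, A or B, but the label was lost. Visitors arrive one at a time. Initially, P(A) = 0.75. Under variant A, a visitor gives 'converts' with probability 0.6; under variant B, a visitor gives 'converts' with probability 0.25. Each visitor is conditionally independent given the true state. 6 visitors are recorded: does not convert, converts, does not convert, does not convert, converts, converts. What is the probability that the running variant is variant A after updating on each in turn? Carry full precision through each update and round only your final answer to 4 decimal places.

0.8629

After 'does not convert': P(A) = 0.4·0.7500 / (0.4·0.7500 + 0.75·0.2500) ≈ 0.6154
After 'converts': P(A) = 0.6·0.6154 / (0.6·0.6154 + 0.25·0.3846) ≈ 0.7934
After 'does not convert': P(A) = 0.4·0.7934 / (0.4·0.7934 + 0.75·0.2066) ≈ 0.6719
After 'does not convert': P(A) = 0.4·0.6719 / (0.4·0.6719 + 0.75·0.3281) ≈ 0.5220
After 'converts': P(A) = 0.6·0.5220 / (0.6·0.5220 + 0.25·0.4780) ≈ 0.7239
After 'converts': P(A) = 0.6·0.7239 / (0.6·0.7239 + 0.25·0.2761) ≈ 0.8629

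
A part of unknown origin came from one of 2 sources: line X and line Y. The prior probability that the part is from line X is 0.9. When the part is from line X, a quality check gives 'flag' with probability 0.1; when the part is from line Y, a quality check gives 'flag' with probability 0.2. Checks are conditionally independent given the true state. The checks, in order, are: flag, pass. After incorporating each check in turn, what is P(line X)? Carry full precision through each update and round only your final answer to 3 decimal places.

0.835

After 'flag': P(line X) = 0.1·0.9000 / (0.1·0.9000 + 0.2·0.1000) ≈ 0.8182
After 'pass': P(line X) = 0.9·0.8182 / (0.9·0.8182 + 0.8·0.1818) ≈ 0.8351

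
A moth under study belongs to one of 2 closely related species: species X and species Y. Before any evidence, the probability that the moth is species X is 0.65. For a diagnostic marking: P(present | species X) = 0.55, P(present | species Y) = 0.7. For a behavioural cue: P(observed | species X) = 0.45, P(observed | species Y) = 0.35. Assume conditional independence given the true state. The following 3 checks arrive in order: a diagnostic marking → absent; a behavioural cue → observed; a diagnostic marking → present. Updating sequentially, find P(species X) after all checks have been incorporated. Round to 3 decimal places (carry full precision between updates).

Apply Bayes' rule sequentially, carrying P(species X) forward.
After a diagnostic marking='absent': P(species X) = 0.45·0.6500 / (0.45·0.6500 + 0.3·0.3500) ≈ 0.7358
After a behavioural cue='observed': P(species X) = 0.45·0.7358 / (0.45·0.7358 + 0.35·0.2642) ≈ 0.7817
After a diagnostic marking='present': P(species X) = 0.55·0.7817 / (0.55·0.7817 + 0.7·0.2183) ≈ 0.7378

0.738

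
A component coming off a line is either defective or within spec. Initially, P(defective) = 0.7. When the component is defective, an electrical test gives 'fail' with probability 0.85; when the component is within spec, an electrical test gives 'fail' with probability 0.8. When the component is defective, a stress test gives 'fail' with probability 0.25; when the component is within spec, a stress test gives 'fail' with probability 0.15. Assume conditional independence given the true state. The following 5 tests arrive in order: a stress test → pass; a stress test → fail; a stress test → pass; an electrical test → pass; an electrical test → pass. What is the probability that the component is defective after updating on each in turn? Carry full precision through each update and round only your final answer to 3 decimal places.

After a stress test='pass': P(defective) = 0.75·0.7000 / (0.75·0.7000 + 0.85·0.3000) ≈ 0.6731
After a stress test='fail': P(defective) = 0.25·0.6731 / (0.25·0.6731 + 0.15·0.3269) ≈ 0.7743
After a stress test='pass': P(defective) = 0.75·0.7743 / (0.75·0.7743 + 0.85·0.2257) ≈ 0.7517
After an electrical test='pass': P(defective) = 0.15·0.7517 / (0.15·0.7517 + 0.2·0.2483) ≈ 0.6943
After an electrical test='pass': P(defective) = 0.15·0.6943 / (0.15·0.6943 + 0.2·0.3057) ≈ 0.6301

0.630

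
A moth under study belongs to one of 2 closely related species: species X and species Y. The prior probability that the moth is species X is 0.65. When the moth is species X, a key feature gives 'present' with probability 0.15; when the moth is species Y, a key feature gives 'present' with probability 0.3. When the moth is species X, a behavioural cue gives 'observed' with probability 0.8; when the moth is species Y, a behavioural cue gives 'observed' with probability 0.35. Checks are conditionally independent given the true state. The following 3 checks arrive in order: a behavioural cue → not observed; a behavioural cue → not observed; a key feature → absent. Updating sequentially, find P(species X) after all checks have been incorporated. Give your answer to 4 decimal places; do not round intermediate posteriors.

0.1759

After a behavioural cue='not observed': P(species X) = 0.2·0.6500 / (0.2·0.6500 + 0.65·0.3500) ≈ 0.3636
After a behavioural cue='not observed': P(species X) = 0.2·0.3636 / (0.2·0.3636 + 0.65·0.6364) ≈ 0.1495
After a key feature='absent': P(species X) = 0.85·0.1495 / (0.85·0.1495 + 0.7·0.8505) ≈ 0.1759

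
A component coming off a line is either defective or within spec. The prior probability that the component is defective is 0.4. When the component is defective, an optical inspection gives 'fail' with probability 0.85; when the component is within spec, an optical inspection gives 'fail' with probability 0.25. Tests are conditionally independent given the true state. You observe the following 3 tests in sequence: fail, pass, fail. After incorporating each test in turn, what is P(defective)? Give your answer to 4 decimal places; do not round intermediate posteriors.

0.6065

After 'fail': P(defective) = 0.85·0.4000 / (0.85·0.4000 + 0.25·0.6000) ≈ 0.6939
After 'pass': P(defective) = 0.15·0.6939 / (0.15·0.6939 + 0.75·0.3061) ≈ 0.3119
After 'fail': P(defective) = 0.85·0.3119 / (0.85·0.3119 + 0.25·0.6881) ≈ 0.6065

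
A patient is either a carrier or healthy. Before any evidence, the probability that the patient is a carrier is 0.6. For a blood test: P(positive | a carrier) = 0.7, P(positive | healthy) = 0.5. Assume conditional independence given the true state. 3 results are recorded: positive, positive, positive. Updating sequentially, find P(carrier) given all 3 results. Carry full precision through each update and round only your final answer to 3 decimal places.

0.805

Each posterior becomes the prior for the next update.
After 'positive': P(carrier) = 0.7·0.6000 / (0.7·0.6000 + 0.5·0.4000) ≈ 0.6774
After 'positive': P(carrier) = 0.7·0.6774 / (0.7·0.6774 + 0.5·0.3226) ≈ 0.7462
After 'positive': P(carrier) = 0.7·0.7462 / (0.7·0.7462 + 0.5·0.2538) ≈ 0.8045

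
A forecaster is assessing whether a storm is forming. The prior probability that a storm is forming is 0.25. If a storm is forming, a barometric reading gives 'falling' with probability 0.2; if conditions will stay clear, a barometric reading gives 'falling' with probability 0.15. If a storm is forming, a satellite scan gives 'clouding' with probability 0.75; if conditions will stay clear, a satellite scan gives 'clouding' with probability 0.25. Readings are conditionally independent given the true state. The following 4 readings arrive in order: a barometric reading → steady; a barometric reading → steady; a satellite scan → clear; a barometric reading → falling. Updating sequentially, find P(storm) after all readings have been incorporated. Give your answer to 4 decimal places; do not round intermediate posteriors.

0.1160

After a barometric reading='steady': P(storm) = 0.8·0.2500 / (0.8·0.2500 + 0.85·0.7500) ≈ 0.2388
After a barometric reading='steady': P(storm) = 0.8·0.2388 / (0.8·0.2388 + 0.85·0.7612) ≈ 0.2280
After a satellite scan='clear': P(storm) = 0.25·0.2280 / (0.25·0.2280 + 0.75·0.7720) ≈ 0.0896
After a barometric reading='falling': P(storm) = 0.2·0.0896 / (0.2·0.0896 + 0.15·0.9104) ≈ 0.1160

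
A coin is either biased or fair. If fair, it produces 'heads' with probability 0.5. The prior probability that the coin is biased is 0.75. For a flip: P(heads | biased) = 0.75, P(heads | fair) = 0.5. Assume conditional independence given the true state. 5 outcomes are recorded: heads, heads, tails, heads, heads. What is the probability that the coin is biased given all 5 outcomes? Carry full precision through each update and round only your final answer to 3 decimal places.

0.884

Apply Bayes' rule sequentially, carrying P(biased) forward.
After 'heads': P(biased) = 0.75·0.7500 / (0.75·0.7500 + 0.5·0.2500) ≈ 0.8182
After 'heads': P(biased) = 0.75·0.8182 / (0.75·0.8182 + 0.5·0.1818) ≈ 0.8710
After 'tails': P(biased) = 0.25·0.8710 / (0.25·0.8710 + 0.5·0.1290) ≈ 0.7714
After 'heads': P(biased) = 0.75·0.7714 / (0.75·0.7714 + 0.5·0.2286) ≈ 0.8351
After 'heads': P(biased) = 0.75·0.8351 / (0.75·0.8351 + 0.5·0.1649) ≈ 0.8836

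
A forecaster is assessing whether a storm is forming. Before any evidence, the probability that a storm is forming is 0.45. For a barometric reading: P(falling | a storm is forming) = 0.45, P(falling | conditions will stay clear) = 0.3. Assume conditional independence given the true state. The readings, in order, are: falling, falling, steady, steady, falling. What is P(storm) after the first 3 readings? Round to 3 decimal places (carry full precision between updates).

Apply Bayes' rule sequentially, carrying P(storm) forward.
After 'falling': P(storm) = 0.45·0.4500 / (0.45·0.4500 + 0.3·0.5500) ≈ 0.5510
After 'falling': P(storm) = 0.45·0.5510 / (0.45·0.5510 + 0.3·0.4490) ≈ 0.6480
After 'steady': P(storm) = 0.55·0.6480 / (0.55·0.6480 + 0.7·0.3520) ≈ 0.5912

0.591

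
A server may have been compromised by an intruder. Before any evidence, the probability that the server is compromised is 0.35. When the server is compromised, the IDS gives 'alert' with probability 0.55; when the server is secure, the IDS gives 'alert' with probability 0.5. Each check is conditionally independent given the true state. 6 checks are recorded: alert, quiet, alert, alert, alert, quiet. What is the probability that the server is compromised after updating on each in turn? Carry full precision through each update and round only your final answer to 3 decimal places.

0.390

Each posterior becomes the prior for the next update.
After 'alert': P(compromised) = 0.55·0.3500 / (0.55·0.3500 + 0.5·0.6500) ≈ 0.3720
After 'quiet': P(compromised) = 0.45·0.3720 / (0.45·0.3720 + 0.5·0.6280) ≈ 0.3477
After 'alert': P(compromised) = 0.55·0.3477 / (0.55·0.3477 + 0.5·0.6523) ≈ 0.3696
After 'alert': P(compromised) = 0.55·0.3696 / (0.55·0.3696 + 0.5·0.6304) ≈ 0.3921
After 'alert': P(compromised) = 0.55·0.3921 / (0.55·0.3921 + 0.5·0.6079) ≈ 0.4150
After 'quiet': P(compromised) = 0.45·0.4150 / (0.45·0.4150 + 0.5·0.5850) ≈ 0.3897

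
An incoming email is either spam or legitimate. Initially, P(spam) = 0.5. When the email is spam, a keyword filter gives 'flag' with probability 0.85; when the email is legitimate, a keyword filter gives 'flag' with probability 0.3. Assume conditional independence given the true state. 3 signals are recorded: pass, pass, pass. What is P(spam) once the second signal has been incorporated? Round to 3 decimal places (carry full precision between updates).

After 'pass': P(spam) = 0.15·0.5000 / (0.15·0.5000 + 0.7·0.5000) ≈ 0.1765
After 'pass': P(spam) = 0.15·0.1765 / (0.15·0.1765 + 0.7·0.8235) ≈ 0.0439

0.044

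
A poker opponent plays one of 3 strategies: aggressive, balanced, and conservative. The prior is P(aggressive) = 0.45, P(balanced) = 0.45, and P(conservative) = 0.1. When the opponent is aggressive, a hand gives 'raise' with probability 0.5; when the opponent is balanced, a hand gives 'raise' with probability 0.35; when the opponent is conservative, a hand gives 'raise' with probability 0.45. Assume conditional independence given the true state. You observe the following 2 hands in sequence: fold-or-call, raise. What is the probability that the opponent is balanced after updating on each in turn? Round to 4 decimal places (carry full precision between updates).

After 'fold-or-call': normaliser = 0.5·0.4500 + 0.65·0.4500 + 0.55·0.1000; P(aggressive) ≈ 0.3930, P(balanced) ≈ 0.5109, P(conservative) ≈ 0.0961
After 'raise': normaliser = 0.5·0.3930 + 0.35·0.5109 + 0.45·0.0961; P(aggressive) ≈ 0.4695, P(balanced) ≈ 0.4272, P(conservative) ≈ 0.1033

0.4272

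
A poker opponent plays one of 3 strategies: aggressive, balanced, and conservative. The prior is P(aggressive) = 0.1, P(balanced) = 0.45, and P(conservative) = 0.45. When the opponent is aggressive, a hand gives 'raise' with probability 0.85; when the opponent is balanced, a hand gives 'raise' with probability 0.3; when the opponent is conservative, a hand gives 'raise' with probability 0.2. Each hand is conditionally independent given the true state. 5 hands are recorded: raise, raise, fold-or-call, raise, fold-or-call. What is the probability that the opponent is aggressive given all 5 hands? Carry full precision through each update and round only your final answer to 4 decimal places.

0.1433

Apply Bayes' rule sequentially, carrying P(aggressive) forward.
After 'raise': normaliser = 0.85·0.1000 + 0.3·0.4500 + 0.2·0.4500; P(aggressive) ≈ 0.2742, P(balanced) ≈ 0.4355, P(conservative) ≈ 0.2903
After 'raise': normaliser = 0.85·0.2742 + 0.3·0.4355 + 0.2·0.2903; P(aggressive) ≈ 0.5526, P(balanced) ≈ 0.3098, P(conservative) ≈ 0.1377
After 'fold-or-call': normaliser = 0.15·0.5526 + 0.7·0.3098 + 0.8·0.1377; P(aggressive) ≈ 0.2022, P(balanced) ≈ 0.5290, P(conservative) ≈ 0.2687
After 'raise': normaliser = 0.85·0.2022 + 0.3·0.5290 + 0.2·0.2687; P(aggressive) ≈ 0.4472, P(balanced) ≈ 0.4129, P(conservative) ≈ 0.1398
After 'fold-or-call': normaliser = 0.15·0.4472 + 0.7·0.4129 + 0.8·0.1398; P(aggressive) ≈ 0.1433, P(balanced) ≈ 0.6176, P(conservative) ≈ 0.2390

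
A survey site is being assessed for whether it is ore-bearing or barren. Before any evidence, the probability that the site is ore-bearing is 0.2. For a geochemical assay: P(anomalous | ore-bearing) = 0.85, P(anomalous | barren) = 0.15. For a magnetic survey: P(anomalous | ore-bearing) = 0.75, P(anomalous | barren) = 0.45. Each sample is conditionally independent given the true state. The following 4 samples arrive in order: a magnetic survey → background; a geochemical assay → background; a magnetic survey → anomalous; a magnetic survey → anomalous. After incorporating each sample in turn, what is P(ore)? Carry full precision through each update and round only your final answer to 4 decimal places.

After a magnetic survey='background': P(ore) = 0.25·0.2000 / (0.25·0.2000 + 0.55·0.8000) ≈ 0.1020
After a geochemical assay='background': P(ore) = 0.15·0.1020 / (0.15·0.1020 + 0.85·0.8980) ≈ 0.0197
After a magnetic survey='anomalous': P(ore) = 0.75·0.0197 / (0.75·0.0197 + 0.45·0.9803) ≈ 0.0323
After a magnetic survey='anomalous': P(ore) = 0.75·0.0323 / (0.75·0.0323 + 0.45·0.9677) ≈ 0.0528

0.0528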